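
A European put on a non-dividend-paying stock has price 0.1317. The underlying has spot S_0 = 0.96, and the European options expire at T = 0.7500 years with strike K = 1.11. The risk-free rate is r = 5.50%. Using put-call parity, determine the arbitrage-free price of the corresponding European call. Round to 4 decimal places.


Answer: Call price = 0.0266

Derivation:
Put-call parity: C - P = S_0 * exp(-qT) - K * exp(-rT).
S_0 * exp(-qT) = 0.9600 * 1.00000000 = 0.96000000
K * exp(-rT) = 1.1100 * 0.95958920 = 1.06514401
C = P + S*exp(-qT) - K*exp(-rT)
C = 0.1317 + 0.96000000 - 1.06514401 = 0.0266


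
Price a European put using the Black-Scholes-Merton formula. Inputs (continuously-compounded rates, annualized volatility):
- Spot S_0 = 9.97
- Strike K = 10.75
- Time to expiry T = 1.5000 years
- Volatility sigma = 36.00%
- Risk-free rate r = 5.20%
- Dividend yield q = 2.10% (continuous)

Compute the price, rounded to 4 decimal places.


d1 = (ln(S/K) + (r - q + 0.5*sigma^2) * T) / (sigma * sqrt(T)) = 0.15507726
d2 = d1 - sigma * sqrt(T) = -0.28583089
exp(-rT) = 0.92496443; exp(-qT) = 0.96899096
P = K * exp(-rT) * N(-d2) - S_0 * exp(-qT) * N(-d1)
N(-d1) = 0.43838020; N(-d2) = 0.61249618
P = 10.7500 * 0.92496443 * 0.61249618 - 9.9700 * 0.96899096 * 0.43838020 = 1.8552

Answer: Price = 1.8552


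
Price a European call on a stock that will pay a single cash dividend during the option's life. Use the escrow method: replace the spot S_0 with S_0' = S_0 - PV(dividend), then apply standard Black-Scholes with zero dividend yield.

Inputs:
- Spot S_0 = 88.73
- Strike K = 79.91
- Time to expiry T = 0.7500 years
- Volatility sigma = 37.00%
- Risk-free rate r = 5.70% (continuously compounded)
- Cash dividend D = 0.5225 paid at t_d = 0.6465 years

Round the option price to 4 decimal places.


PV(D) = D * exp(-r * t_d) = 0.5225 * 0.96382022 = 0.50359606
S_0' = S_0 - PV(D) = 88.7300 - 0.50359606 = 88.22640394
d1 = (ln(S_0'/K) + (r + sigma^2/2)*T) / (sigma*sqrt(T)) = 0.60260632
d2 = d1 - sigma*sqrt(T) = 0.28217692
exp(-rT) = 0.95815090
N(d1) = 0.72661469; N(d2) = 0.61109607
C = S_0' * N(d1) - K * exp(-rT) * N(d2) = 88.22640394 * 0.72661469 - 79.9100 * 0.95815090 * 0.61109607 = 17.3175

Answer: Price = 17.3175


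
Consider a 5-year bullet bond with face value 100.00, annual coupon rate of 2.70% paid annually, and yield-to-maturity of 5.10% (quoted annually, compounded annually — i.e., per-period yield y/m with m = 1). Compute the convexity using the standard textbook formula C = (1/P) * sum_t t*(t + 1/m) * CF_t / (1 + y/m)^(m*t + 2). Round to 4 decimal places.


Answer: Convexity = 25.1939

Derivation:
Coupon per period c = face * coupon_rate / m = 2.700000
Periods per year m = 1; per-period yield y/m = 0.051000
Number of cashflows N = 5
Cashflows (t years, CF_t, discount factor 1/(1+y/m)^(m*t), PV):
  t = 1.0000: CF_t = 2.700000, DF = 0.951475, PV = 2.568982
  t = 2.0000: CF_t = 2.700000, DF = 0.905304, PV = 2.444322
  t = 3.0000: CF_t = 2.700000, DF = 0.861374, PV = 2.325710
  t = 4.0000: CF_t = 2.700000, DF = 0.819576, PV = 2.212855
  t = 5.0000: CF_t = 102.700000, DF = 0.779806, PV = 80.086048
Price P = sum_t PV_t = 89.637917
Convexity numerator sum_t t*(t + 1/m) * CF_t / (1+y/m)^(m*t + 2):
  t = 1.0000: term = 4.651421
  t = 2.0000: term = 13.277128
  t = 3.0000: term = 25.265706
  t = 4.0000: term = 40.066136
  t = 5.0000: term = 2175.067234
Convexity = (1/P) * sum = 2258.327625 / 89.637917 = 25.193888


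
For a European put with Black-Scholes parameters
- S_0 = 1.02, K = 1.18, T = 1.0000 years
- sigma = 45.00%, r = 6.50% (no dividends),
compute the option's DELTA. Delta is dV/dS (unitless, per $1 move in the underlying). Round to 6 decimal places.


d1 = 0.0456404196; d2 = -0.4043595804
phi(d1) = 0.3985269888; exp(-qT) = 1.0000000000; exp(-rT) = 0.9370674634
N(-d1) = 0.4817984263
Delta = -exp(-qT) * N(-d1) = -1.0000000000 * 0.4817984263 = -0.481798

Answer: Delta = -0.481798


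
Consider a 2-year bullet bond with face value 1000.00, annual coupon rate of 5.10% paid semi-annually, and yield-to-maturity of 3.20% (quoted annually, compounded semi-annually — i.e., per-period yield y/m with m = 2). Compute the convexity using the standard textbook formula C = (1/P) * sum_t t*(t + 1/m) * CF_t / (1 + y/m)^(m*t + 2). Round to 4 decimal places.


Coupon per period c = face * coupon_rate / m = 25.500000
Periods per year m = 2; per-period yield y/m = 0.016000
Number of cashflows N = 4
Cashflows (t years, CF_t, discount factor 1/(1+y/m)^(m*t), PV):
  t = 0.5000: CF_t = 25.500000, DF = 0.984252, PV = 25.098425
  t = 1.0000: CF_t = 25.500000, DF = 0.968752, PV = 24.703174
  t = 1.5000: CF_t = 25.500000, DF = 0.953496, PV = 24.314148
  t = 2.0000: CF_t = 1025.500000, DF = 0.938480, PV = 962.411564
Price P = sum_t PV_t = 1036.527312
Convexity numerator sum_t t*(t + 1/m) * CF_t / (1+y/m)^(m*t + 2):
  t = 0.5000: term = 12.157074
  t = 1.0000: term = 35.896872
  t = 1.5000: term = 70.663134
  t = 2.0000: term = 4661.690339
Convexity = (1/P) * sum = 4780.407419 / 1036.527312 = 4.611945

Answer: Convexity = 4.6119


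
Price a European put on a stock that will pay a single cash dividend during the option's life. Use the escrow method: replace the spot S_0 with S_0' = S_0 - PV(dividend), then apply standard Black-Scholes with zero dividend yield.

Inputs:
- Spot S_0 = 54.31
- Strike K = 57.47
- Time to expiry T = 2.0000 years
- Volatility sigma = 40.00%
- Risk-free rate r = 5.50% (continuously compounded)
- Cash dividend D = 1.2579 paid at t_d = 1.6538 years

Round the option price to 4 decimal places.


PV(D) = D * exp(-r * t_d) = 1.2579 * 0.91305515 = 1.14853207
S_0' = S_0 - PV(D) = 54.3100 - 1.14853207 = 53.16146793
d1 = (ln(S_0'/K) + (r + sigma^2/2)*T) / (sigma*sqrt(T)) = 0.33953637
d2 = d1 - sigma*sqrt(T) = -0.22614906
exp(-rT) = 0.89583414
N(-d1) = 0.36710285; N(-d2) = 0.58945725
P = K * exp(-rT) * N(-d2) - S_0' * N(-d1) = 57.4700 * 0.89583414 * 0.58945725 - 53.16146793 * 0.36710285 = 10.8316

Answer: Price = 10.8316


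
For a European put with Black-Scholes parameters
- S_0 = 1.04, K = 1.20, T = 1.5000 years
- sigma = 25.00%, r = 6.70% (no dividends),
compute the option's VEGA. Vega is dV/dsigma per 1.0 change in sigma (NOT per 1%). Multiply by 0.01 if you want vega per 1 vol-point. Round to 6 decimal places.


d1 = 0.0139593362; d2 = -0.2922268816
phi(d1) = 0.3989034127; exp(-qT) = 1.0000000000; exp(-rT) = 0.9043851124
Vega = S * exp(-qT) * phi(d1) * sqrt(T) = 1.0400 * 1.0000000000 * 0.3989034127 * 1.2247448714 = 0.508097

Answer: Vega = 0.508097


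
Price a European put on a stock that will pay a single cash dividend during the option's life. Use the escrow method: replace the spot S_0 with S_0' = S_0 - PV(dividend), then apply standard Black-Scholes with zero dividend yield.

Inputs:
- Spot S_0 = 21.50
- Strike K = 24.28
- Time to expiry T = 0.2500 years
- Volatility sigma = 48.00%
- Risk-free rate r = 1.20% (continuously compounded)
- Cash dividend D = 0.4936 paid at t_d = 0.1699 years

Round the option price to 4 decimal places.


Answer: Price = 4.1230

Derivation:
PV(D) = D * exp(-r * t_d) = 0.4936 * 0.99796328 = 0.49259467
S_0' = S_0 - PV(D) = 21.5000 - 0.49259467 = 21.00740533
d1 = (ln(S_0'/K) + (r + sigma^2/2)*T) / (sigma*sqrt(T)) = -0.47074148
d2 = d1 - sigma*sqrt(T) = -0.71074148
exp(-rT) = 0.99700450
N(-d1) = 0.68108732; N(-d2) = 0.76137778
P = K * exp(-rT) * N(-d2) - S_0' * N(-d1) = 24.2800 * 0.99700450 * 0.76137778 - 21.00740533 * 0.68108732 = 4.1230


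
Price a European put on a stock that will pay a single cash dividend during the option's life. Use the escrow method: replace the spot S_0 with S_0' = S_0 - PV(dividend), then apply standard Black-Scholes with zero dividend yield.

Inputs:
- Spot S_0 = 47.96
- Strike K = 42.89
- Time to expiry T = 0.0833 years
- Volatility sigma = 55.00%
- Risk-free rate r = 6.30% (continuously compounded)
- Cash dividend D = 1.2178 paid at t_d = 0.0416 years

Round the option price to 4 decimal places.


Answer: Price = 1.2424

Derivation:
PV(D) = D * exp(-r * t_d) = 1.2178 * 0.99738263 = 1.21461257
S_0' = S_0 - PV(D) = 47.9600 - 1.21461257 = 46.74538743
d1 = (ln(S_0'/K) + (r + sigma^2/2)*T) / (sigma*sqrt(T)) = 0.65468185
d2 = d1 - sigma*sqrt(T) = 0.49594228
exp(-rT) = 0.99476585
N(-d1) = 0.25633631; N(-d2) = 0.30996757
P = K * exp(-rT) * N(-d2) - S_0' * N(-d1) = 42.8900 * 0.99476585 * 0.30996757 - 46.74538743 * 0.25633631 = 1.2424


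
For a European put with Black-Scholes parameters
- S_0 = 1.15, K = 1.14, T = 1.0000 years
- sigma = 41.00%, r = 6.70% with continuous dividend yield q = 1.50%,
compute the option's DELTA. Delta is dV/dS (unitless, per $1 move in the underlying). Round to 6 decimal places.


d1 = 0.3531309268; d2 = -0.0568690732
phi(d1) = 0.3748275375; exp(-qT) = 0.9851119396; exp(-rT) = 0.9351952013
N(-d1) = 0.3619951442
Delta = -exp(-qT) * N(-d1) = -0.9851119396 * 0.3619951442 = -0.356606

Answer: Delta = -0.356606


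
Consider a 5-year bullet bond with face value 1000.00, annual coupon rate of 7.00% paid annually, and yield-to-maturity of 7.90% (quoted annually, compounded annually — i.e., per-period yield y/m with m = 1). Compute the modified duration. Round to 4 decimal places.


Coupon per period c = face * coupon_rate / m = 70.000000
Periods per year m = 1; per-period yield y/m = 0.079000
Number of cashflows N = 5
Cashflows (t years, CF_t, discount factor 1/(1+y/m)^(m*t), PV):
  t = 1.0000: CF_t = 70.000000, DF = 0.926784, PV = 64.874884
  t = 2.0000: CF_t = 70.000000, DF = 0.858929, PV = 60.125008
  t = 3.0000: CF_t = 70.000000, DF = 0.796041, PV = 55.722899
  t = 4.0000: CF_t = 70.000000, DF = 0.737758, PV = 51.643095
  t = 5.0000: CF_t = 1070.000000, DF = 0.683743, PV = 731.604814
Price P = sum_t PV_t = 963.970701
First compute Macaulay numerator sum_t t * PV_t:
  t * PV_t at t = 1.0000: 64.874884
  t * PV_t at t = 2.0000: 120.250017
  t * PV_t at t = 3.0000: 167.168698
  t * PV_t at t = 4.0000: 206.572380
  t * PV_t at t = 5.0000: 3658.024068
Macaulay duration D = 4216.890047 / 963.970701 = 4.374500
Modified duration = D / (1 + y/m) = 4.374500 / (1 + 0.079000) = 4.054217

Answer: Modified duration = 4.0542


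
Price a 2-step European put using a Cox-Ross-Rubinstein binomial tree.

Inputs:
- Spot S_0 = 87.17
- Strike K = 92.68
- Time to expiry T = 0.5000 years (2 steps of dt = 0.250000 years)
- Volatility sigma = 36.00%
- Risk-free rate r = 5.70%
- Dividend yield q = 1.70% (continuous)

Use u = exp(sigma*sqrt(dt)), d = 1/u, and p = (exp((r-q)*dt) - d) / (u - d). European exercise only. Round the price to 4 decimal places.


dt = T/N = 0.250000
u = exp(sigma*sqrt(dt)) = 1.197217; d = 1/u = 0.835270
p = (exp((r-q)*dt) - d) / (u - d) = 0.482888
Discount per step: exp(-r*dt) = 0.985851
Stock lattice S(k, i) with i counting down-moves:
  k=0: S(0,0) = 87.1700
  k=1: S(1,0) = 104.3614; S(1,1) = 72.8105
  k=2: S(2,0) = 124.9433; S(2,1) = 87.1700; S(2,2) = 60.8164
Terminal payoffs V(N, i) = max(K - S_T, 0):
  V(2,0) = 0.000000; V(2,1) = 5.510000; V(2,2) = 31.863555
Backward induction: V(k, i) = exp(-r*dt) * [p * V(k+1, i) + (1-p) * V(k+1, i+1)].
  V(1,0) = exp(-r*dt) * [p*0.000000 + (1-p)*5.510000] = 2.808972
  V(1,1) = exp(-r*dt) * [p*5.510000 + (1-p)*31.863555] = 18.866959
  V(0,0) = exp(-r*dt) * [p*2.808972 + (1-p)*18.866959] = 10.955515

Answer: Price = V(0,0) = 10.9555


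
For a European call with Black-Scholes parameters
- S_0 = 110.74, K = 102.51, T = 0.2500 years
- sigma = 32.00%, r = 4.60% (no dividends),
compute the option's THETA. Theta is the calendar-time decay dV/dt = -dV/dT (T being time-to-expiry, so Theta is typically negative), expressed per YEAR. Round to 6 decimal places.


d1 = 0.6345297287; d2 = 0.4745297287
phi(d1) = 0.3261974124; exp(-qT) = 1.0000000000; exp(-rT) = 0.9885658722
Theta = -S*exp(-qT)*phi(d1)*sigma/(2*sqrt(T)) - r*K*exp(-rT)*N(d2) + q*S*exp(-qT)*N(d1)
N(d1) = 0.7371324141; N(d2) = 0.6824388983; sqrt(T) = 0.5000000000
Term 1 = -110.7400 * 1.0000000000 * 0.3261974124 * 0.3200 / (2 * 0.5000000000) = -11.5593924637
Term 2 = -0.0460 * 102.5100 * 0.9885658722 * 0.6824388983 = -3.1812181517
Term 3 = 0 (no dividend yield, q = 0)
Theta = -11.5593924637 + (-3.1812181517) + (0.0000000000) = -14.740611

Answer: Theta = -14.740611


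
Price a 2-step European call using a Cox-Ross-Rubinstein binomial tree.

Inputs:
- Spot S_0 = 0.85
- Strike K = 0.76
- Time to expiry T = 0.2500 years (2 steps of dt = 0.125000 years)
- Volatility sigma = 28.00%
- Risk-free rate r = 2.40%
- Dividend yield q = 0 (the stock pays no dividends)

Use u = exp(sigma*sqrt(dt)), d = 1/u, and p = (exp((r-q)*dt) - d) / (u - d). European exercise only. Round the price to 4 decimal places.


Answer: Price = V(0,0) = 0.1107

Derivation:
dt = T/N = 0.125000
u = exp(sigma*sqrt(dt)) = 1.104061; d = 1/u = 0.905747
p = (exp((r-q)*dt) - d) / (u - d) = 0.490422
Discount per step: exp(-r*dt) = 0.997004
Stock lattice S(k, i) with i counting down-moves:
  k=0: S(0,0) = 0.8500
  k=1: S(1,0) = 0.9385; S(1,1) = 0.7699
  k=2: S(2,0) = 1.0361; S(2,1) = 0.8500; S(2,2) = 0.6973
Terminal payoffs V(N, i) = max(S_T - K, 0):
  V(2,0) = 0.276108; V(2,1) = 0.090000; V(2,2) = 0.000000
Backward induction: V(k, i) = exp(-r*dt) * [p * V(k+1, i) + (1-p) * V(k+1, i+1)].
  V(1,0) = exp(-r*dt) * [p*0.276108 + (1-p)*0.090000] = 0.180728
  V(1,1) = exp(-r*dt) * [p*0.090000 + (1-p)*0.000000] = 0.044006
  V(0,0) = exp(-r*dt) * [p*0.180728 + (1-p)*0.044006] = 0.110725


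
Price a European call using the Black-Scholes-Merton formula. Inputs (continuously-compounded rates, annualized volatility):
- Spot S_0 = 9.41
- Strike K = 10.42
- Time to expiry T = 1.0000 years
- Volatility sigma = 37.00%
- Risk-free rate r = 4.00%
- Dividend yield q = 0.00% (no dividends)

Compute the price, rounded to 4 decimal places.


d1 = (ln(S/K) + (r - q + 0.5*sigma^2) * T) / (sigma * sqrt(T)) = 0.01755653
d2 = d1 - sigma * sqrt(T) = -0.35244347
exp(-rT) = 0.96078944; exp(-qT) = 1.00000000
C = S_0 * exp(-qT) * N(d1) - K * exp(-rT) * N(d2)
N(d1) = 0.50700368; N(d2) = 0.36225285
C = 9.4100 * 1.00000000 * 0.50700368 - 10.4200 * 0.96078944 * 0.36225285 = 1.1442

Answer: Price = 1.1442


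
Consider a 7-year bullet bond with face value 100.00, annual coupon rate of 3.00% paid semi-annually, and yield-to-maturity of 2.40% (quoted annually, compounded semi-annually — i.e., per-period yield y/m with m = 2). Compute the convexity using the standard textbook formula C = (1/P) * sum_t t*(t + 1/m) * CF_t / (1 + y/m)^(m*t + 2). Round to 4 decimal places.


Coupon per period c = face * coupon_rate / m = 1.500000
Periods per year m = 2; per-period yield y/m = 0.012000
Number of cashflows N = 14
Cashflows (t years, CF_t, discount factor 1/(1+y/m)^(m*t), PV):
  t = 0.5000: CF_t = 1.500000, DF = 0.988142, PV = 1.482213
  t = 1.0000: CF_t = 1.500000, DF = 0.976425, PV = 1.464638
  t = 1.5000: CF_t = 1.500000, DF = 0.964847, PV = 1.447271
  t = 2.0000: CF_t = 1.500000, DF = 0.953406, PV = 1.430109
  t = 2.5000: CF_t = 1.500000, DF = 0.942101, PV = 1.413151
  t = 3.0000: CF_t = 1.500000, DF = 0.930930, PV = 1.396395
  t = 3.5000: CF_t = 1.500000, DF = 0.919891, PV = 1.379837
  t = 4.0000: CF_t = 1.500000, DF = 0.908983, PV = 1.363475
  t = 4.5000: CF_t = 1.500000, DF = 0.898205, PV = 1.347307
  t = 5.0000: CF_t = 1.500000, DF = 0.887554, PV = 1.331331
  t = 5.5000: CF_t = 1.500000, DF = 0.877030, PV = 1.315545
  t = 6.0000: CF_t = 1.500000, DF = 0.866630, PV = 1.299945
  t = 6.5000: CF_t = 1.500000, DF = 0.856354, PV = 1.284531
  t = 7.0000: CF_t = 101.500000, DF = 0.846200, PV = 85.889261
Price P = sum_t PV_t = 103.845010
Convexity numerator sum_t t*(t + 1/m) * CF_t / (1+y/m)^(m*t + 2):
  t = 0.5000: term = 0.723635
  t = 1.0000: term = 2.145164
  t = 1.5000: term = 4.239454
  t = 2.0000: term = 6.981973
  t = 2.5000: term = 10.348775
  t = 3.0000: term = 14.316487
  t = 3.5000: term = 18.862301
  t = 4.0000: term = 23.963963
  t = 4.5000: term = 29.599757
  t = 5.0000: term = 35.748498
  t = 5.5000: term = 42.389524
  t = 6.0000: term = 49.502678
  t = 6.5000: term = 57.068304
  t = 7.0000: term = 4402.883007
Convexity = (1/P) * sum = 4698.773520 / 103.845010 = 45.247947

Answer: Convexity = 45.2479


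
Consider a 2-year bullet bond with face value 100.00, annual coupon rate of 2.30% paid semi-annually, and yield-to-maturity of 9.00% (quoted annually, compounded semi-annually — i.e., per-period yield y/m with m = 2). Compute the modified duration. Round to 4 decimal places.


Answer: Modified duration = 1.8790

Derivation:
Coupon per period c = face * coupon_rate / m = 1.150000
Periods per year m = 2; per-period yield y/m = 0.045000
Number of cashflows N = 4
Cashflows (t years, CF_t, discount factor 1/(1+y/m)^(m*t), PV):
  t = 0.5000: CF_t = 1.150000, DF = 0.956938, PV = 1.100478
  t = 1.0000: CF_t = 1.150000, DF = 0.915730, PV = 1.053089
  t = 1.5000: CF_t = 1.150000, DF = 0.876297, PV = 1.007741
  t = 2.0000: CF_t = 101.150000, DF = 0.838561, PV = 84.820480
Price P = sum_t PV_t = 87.981789
First compute Macaulay numerator sum_t t * PV_t:
  t * PV_t at t = 0.5000: 0.550239
  t * PV_t at t = 1.0000: 1.053089
  t * PV_t at t = 1.5000: 1.511612
  t * PV_t at t = 2.0000: 169.640960
Macaulay duration D = 172.755900 / 87.981789 = 1.963542
Modified duration = D / (1 + y/m) = 1.963542 / (1 + 0.045000) = 1.878987


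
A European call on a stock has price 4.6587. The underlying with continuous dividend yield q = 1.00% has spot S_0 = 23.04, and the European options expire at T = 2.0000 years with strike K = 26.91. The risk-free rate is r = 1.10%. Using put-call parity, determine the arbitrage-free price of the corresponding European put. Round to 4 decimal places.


Answer: Put price = 8.3994

Derivation:
Put-call parity: C - P = S_0 * exp(-qT) - K * exp(-rT).
S_0 * exp(-qT) = 23.0400 * 0.98019867 = 22.58377743
K * exp(-rT) = 26.9100 * 0.97824024 = 26.32444473
P = C - S*exp(-qT) + K*exp(-rT)
P = 4.6587 - 22.58377743 + 26.32444473 = 8.3994


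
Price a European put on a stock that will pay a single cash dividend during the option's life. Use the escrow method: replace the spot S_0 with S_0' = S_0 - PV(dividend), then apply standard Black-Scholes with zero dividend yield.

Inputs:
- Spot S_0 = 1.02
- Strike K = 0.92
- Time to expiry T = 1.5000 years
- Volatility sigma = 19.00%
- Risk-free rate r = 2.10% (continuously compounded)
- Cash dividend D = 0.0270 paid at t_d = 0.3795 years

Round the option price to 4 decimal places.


PV(D) = D * exp(-r * t_d) = 0.0270 * 0.99206217 = 0.02678568
S_0' = S_0 - PV(D) = 1.0200 - 0.02678568 = 0.99321432
d1 = (ln(S_0'/K) + (r + sigma^2/2)*T) / (sigma*sqrt(T)) = 0.58077747
d2 = d1 - sigma*sqrt(T) = 0.34807594
exp(-rT) = 0.96899096
N(-d1) = 0.28069522; N(-d2) = 0.36389158
P = K * exp(-rT) * N(-d2) - S_0' * N(-d1) = 0.9200 * 0.96899096 * 0.36389158 - 0.99321432 * 0.28069522 = 0.0456

Answer: Price = 0.0456


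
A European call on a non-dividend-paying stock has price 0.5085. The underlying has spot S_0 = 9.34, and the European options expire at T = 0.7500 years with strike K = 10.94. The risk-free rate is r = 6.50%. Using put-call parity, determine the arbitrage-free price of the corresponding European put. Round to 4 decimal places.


Answer: Put price = 1.5880

Derivation:
Put-call parity: C - P = S_0 * exp(-qT) - K * exp(-rT).
S_0 * exp(-qT) = 9.3400 * 1.00000000 = 9.34000000
K * exp(-rT) = 10.9400 * 0.95241920 = 10.41946610
P = C - S*exp(-qT) + K*exp(-rT)
P = 0.5085 - 9.34000000 + 10.41946610 = 1.5880


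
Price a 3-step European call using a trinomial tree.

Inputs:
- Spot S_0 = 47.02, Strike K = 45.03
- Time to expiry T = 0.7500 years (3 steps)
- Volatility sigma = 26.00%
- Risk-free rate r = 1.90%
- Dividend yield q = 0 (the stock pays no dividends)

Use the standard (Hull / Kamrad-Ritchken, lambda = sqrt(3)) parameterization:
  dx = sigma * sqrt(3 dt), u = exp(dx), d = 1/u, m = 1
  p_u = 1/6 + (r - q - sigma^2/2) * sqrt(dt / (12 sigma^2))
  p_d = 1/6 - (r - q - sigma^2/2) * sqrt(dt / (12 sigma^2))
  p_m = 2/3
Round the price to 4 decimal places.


Answer: Price = V(0,0) = 5.4746

Derivation:
dt = T/N = 0.250000; dx = sigma*sqrt(3*dt) = 0.225167
u = exp(dx) = 1.252531; d = 1/u = 0.798383
p_u = 0.158451, p_m = 0.666667, p_d = 0.174883
Discount per step: exp(-r*dt) = 0.995261
Stock lattice S(k, j) with j the centered position index:
  k=0: S(0,+0) = 47.0200
  k=1: S(1,-1) = 37.5400; S(1,+0) = 47.0200; S(1,+1) = 58.8940
  k=2: S(2,-2) = 29.9713; S(2,-1) = 37.5400; S(2,+0) = 47.0200; S(2,+1) = 58.8940; S(2,+2) = 73.7666
  k=3: S(3,-3) = 23.9286; S(3,-2) = 29.9713; S(3,-1) = 37.5400; S(3,+0) = 47.0200; S(3,+1) = 58.8940; S(3,+2) = 73.7666; S(3,+3) = 92.3950
Terminal payoffs V(N, j) = max(S_T - K, 0):
  V(3,-3) = 0.000000; V(3,-2) = 0.000000; V(3,-1) = 0.000000; V(3,+0) = 1.990000; V(3,+1) = 13.864025; V(3,+2) = 28.736615; V(3,+3) = 47.364999
Backward induction: V(k, j) = exp(-r*dt) * [p_u * V(k+1, j+1) + p_m * V(k+1, j) + p_d * V(k+1, j-1)]
  V(2,-2) = exp(-r*dt) * [p_u*0.000000 + p_m*0.000000 + p_d*0.000000] = 0.000000
  V(2,-1) = exp(-r*dt) * [p_u*1.990000 + p_m*0.000000 + p_d*0.000000] = 0.313822
  V(2,+0) = exp(-r*dt) * [p_u*13.864025 + p_m*1.990000 + p_d*0.000000] = 3.506732
  V(2,+1) = exp(-r*dt) * [p_u*28.736615 + p_m*13.864025 + p_d*1.990000] = 14.077007
  V(2,+2) = exp(-r*dt) * [p_u*47.364999 + p_m*28.736615 + p_d*13.864025] = 28.949495
  V(1,-1) = exp(-r*dt) * [p_u*3.506732 + p_m*0.313822 + p_d*0.000000] = 0.761234
  V(1,+0) = exp(-r*dt) * [p_u*14.077007 + p_m*3.506732 + p_d*0.313822] = 4.601305
  V(1,+1) = exp(-r*dt) * [p_u*28.949495 + p_m*14.077007 + p_d*3.506732] = 14.515887
  V(0,+0) = exp(-r*dt) * [p_u*14.515887 + p_m*4.601305 + p_d*0.761234] = 5.474647


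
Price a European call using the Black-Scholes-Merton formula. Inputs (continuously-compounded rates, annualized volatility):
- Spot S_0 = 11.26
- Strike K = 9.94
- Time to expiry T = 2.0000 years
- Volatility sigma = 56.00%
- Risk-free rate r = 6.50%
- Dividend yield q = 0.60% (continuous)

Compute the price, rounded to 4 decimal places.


d1 = (ln(S/K) + (r - q + 0.5*sigma^2) * T) / (sigma * sqrt(T)) = 0.70242170
d2 = d1 - sigma * sqrt(T) = -0.08953790
exp(-rT) = 0.87809543; exp(-qT) = 0.98807171
C = S_0 * exp(-qT) * N(d1) - K * exp(-rT) * N(d2)
N(d1) = 0.75879189; N(d2) = 0.46432722
C = 11.2600 * 0.98807171 * 0.75879189 - 9.9400 * 0.87809543 * 0.46432722 = 4.3893

Answer: Price = 4.3893


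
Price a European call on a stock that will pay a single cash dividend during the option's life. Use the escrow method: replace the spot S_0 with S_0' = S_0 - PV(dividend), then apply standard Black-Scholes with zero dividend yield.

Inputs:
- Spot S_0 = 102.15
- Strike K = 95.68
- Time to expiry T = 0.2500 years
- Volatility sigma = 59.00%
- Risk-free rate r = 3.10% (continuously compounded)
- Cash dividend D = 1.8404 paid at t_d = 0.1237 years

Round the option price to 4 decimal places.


PV(D) = D * exp(-r * t_d) = 1.8404 * 0.99617264 = 1.83335613
S_0' = S_0 - PV(D) = 102.1500 - 1.83335613 = 100.31664387
d1 = (ln(S_0'/K) + (r + sigma^2/2)*T) / (sigma*sqrt(T)) = 0.33418587
d2 = d1 - sigma*sqrt(T) = 0.03918587
exp(-rT) = 0.99227995
N(d1) = 0.63088035; N(d2) = 0.51562890
C = S_0' * N(d1) - K * exp(-rT) * N(d2) = 100.31664387 * 0.63088035 - 95.6800 * 0.99227995 * 0.51562890 = 14.3333

Answer: Price = 14.3333


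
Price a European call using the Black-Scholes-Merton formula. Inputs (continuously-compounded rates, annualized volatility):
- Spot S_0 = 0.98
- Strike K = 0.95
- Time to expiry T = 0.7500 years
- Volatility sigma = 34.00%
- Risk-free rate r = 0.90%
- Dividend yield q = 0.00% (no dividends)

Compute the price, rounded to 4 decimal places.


Answer: Price = 0.1317

Derivation:
d1 = (ln(S/K) + (r - q + 0.5*sigma^2) * T) / (sigma * sqrt(T)) = 0.27573769
d2 = d1 - sigma * sqrt(T) = -0.01871095
exp(-rT) = 0.99327273; exp(-qT) = 1.00000000
C = S_0 * exp(-qT) * N(d1) - K * exp(-rT) * N(d2)
N(d1) = 0.60862523; N(d2) = 0.49253585
C = 0.9800 * 1.00000000 * 0.60862523 - 0.9500 * 0.99327273 * 0.49253585 = 0.1317


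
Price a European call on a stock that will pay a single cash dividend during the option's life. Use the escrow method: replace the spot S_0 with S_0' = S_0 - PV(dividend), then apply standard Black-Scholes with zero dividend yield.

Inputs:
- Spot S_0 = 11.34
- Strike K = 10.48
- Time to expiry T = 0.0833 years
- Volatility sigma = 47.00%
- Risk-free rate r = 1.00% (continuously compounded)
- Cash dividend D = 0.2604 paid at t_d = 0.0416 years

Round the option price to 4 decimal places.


Answer: Price = 0.9366

Derivation:
PV(D) = D * exp(-r * t_d) = 0.2604 * 0.99958409 = 0.26029170
S_0' = S_0 - PV(D) = 11.3400 - 0.26029170 = 11.07970830
d1 = (ln(S_0'/K) + (r + sigma^2/2)*T) / (sigma*sqrt(T)) = 0.48418781
d2 = d1 - sigma*sqrt(T) = 0.34853763
exp(-rT) = 0.99916735
N(d1) = 0.68587371; N(d2) = 0.63628177
C = S_0' * N(d1) - K * exp(-rT) * N(d2) = 11.07970830 * 0.68587371 - 10.4800 * 0.99916735 * 0.63628177 = 0.9366


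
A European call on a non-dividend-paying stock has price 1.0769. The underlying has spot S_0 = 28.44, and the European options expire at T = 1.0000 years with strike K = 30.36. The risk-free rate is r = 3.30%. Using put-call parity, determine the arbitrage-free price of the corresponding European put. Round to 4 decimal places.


Put-call parity: C - P = S_0 * exp(-qT) - K * exp(-rT).
S_0 * exp(-qT) = 28.4400 * 1.00000000 = 28.44000000
K * exp(-rT) = 30.3600 * 0.96753856 = 29.37447067
P = C - S*exp(-qT) + K*exp(-rT)
P = 1.0769 - 28.44000000 + 29.37447067 = 2.0114

Answer: Put price = 2.0114


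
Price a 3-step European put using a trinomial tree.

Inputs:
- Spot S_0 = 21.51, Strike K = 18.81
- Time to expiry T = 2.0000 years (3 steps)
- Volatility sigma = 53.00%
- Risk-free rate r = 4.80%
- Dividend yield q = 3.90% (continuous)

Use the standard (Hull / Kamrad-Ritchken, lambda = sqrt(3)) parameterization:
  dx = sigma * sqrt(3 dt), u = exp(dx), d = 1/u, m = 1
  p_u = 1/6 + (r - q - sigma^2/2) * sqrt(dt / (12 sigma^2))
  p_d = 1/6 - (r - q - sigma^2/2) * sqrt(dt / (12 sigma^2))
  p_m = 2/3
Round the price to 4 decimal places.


Answer: Price = V(0,0) = 3.9477

Derivation:
dt = T/N = 0.666667; dx = sigma*sqrt(3*dt) = 0.749533
u = exp(dx) = 2.116012; d = 1/u = 0.472587
p_u = 0.108208, p_m = 0.666667, p_d = 0.225125
Discount per step: exp(-r*dt) = 0.968507
Stock lattice S(k, j) with j the centered position index:
  k=0: S(0,+0) = 21.5100
  k=1: S(1,-1) = 10.1653; S(1,+0) = 21.5100; S(1,+1) = 45.5154
  k=2: S(2,-2) = 4.8040; S(2,-1) = 10.1653; S(2,+0) = 21.5100; S(2,+1) = 45.5154; S(2,+2) = 96.3112
  k=3: S(3,-3) = 2.2703; S(3,-2) = 4.8040; S(3,-1) = 10.1653; S(3,+0) = 21.5100; S(3,+1) = 45.5154; S(3,+2) = 96.3112; S(3,+3) = 203.7956
Terminal payoffs V(N, j) = max(K - S_T, 0):
  V(3,-3) = 16.539685; V(3,-2) = 14.005987; V(3,-1) = 8.644651; V(3,+0) = 0.000000; V(3,+1) = 0.000000; V(3,+2) = 0.000000; V(3,+3) = 0.000000
Backward induction: V(k, j) = exp(-r*dt) * [p_u * V(k+1, j+1) + p_m * V(k+1, j) + p_d * V(k+1, j-1)]
  V(2,-2) = exp(-r*dt) * [p_u*8.644651 + p_m*14.005987 + p_d*16.539685] = 13.555457
  V(2,-1) = exp(-r*dt) * [p_u*0.000000 + p_m*8.644651 + p_d*14.005987] = 8.635401
  V(2,+0) = exp(-r*dt) * [p_u*0.000000 + p_m*0.000000 + p_d*8.644651] = 1.884839
  V(2,+1) = exp(-r*dt) * [p_u*0.000000 + p_m*0.000000 + p_d*0.000000] = 0.000000
  V(2,+2) = exp(-r*dt) * [p_u*0.000000 + p_m*0.000000 + p_d*0.000000] = 0.000000
  V(1,-1) = exp(-r*dt) * [p_u*1.884839 + p_m*8.635401 + p_d*13.555457] = 8.728728
  V(1,+0) = exp(-r*dt) * [p_u*0.000000 + p_m*1.884839 + p_d*8.635401] = 3.099808
  V(1,+1) = exp(-r*dt) * [p_u*0.000000 + p_m*0.000000 + p_d*1.884839] = 0.410962
  V(0,+0) = exp(-r*dt) * [p_u*0.410962 + p_m*3.099808 + p_d*8.728728] = 3.947696


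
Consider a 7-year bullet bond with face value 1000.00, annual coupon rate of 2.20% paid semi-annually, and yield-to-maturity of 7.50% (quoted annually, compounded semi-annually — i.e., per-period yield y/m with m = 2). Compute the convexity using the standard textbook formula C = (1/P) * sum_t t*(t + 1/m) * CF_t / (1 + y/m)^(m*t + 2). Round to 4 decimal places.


Coupon per period c = face * coupon_rate / m = 11.000000
Periods per year m = 2; per-period yield y/m = 0.037500
Number of cashflows N = 14
Cashflows (t years, CF_t, discount factor 1/(1+y/m)^(m*t), PV):
  t = 0.5000: CF_t = 11.000000, DF = 0.963855, PV = 10.602410
  t = 1.0000: CF_t = 11.000000, DF = 0.929017, PV = 10.219190
  t = 1.5000: CF_t = 11.000000, DF = 0.895438, PV = 9.849822
  t = 2.0000: CF_t = 11.000000, DF = 0.863073, PV = 9.493804
  t = 2.5000: CF_t = 11.000000, DF = 0.831878, PV = 9.150655
  t = 3.0000: CF_t = 11.000000, DF = 0.801810, PV = 8.819908
  t = 3.5000: CF_t = 11.000000, DF = 0.772829, PV = 8.501116
  t = 4.0000: CF_t = 11.000000, DF = 0.744895, PV = 8.193847
  t = 4.5000: CF_t = 11.000000, DF = 0.717971, PV = 7.897684
  t = 5.0000: CF_t = 11.000000, DF = 0.692020, PV = 7.612225
  t = 5.5000: CF_t = 11.000000, DF = 0.667008, PV = 7.337085
  t = 6.0000: CF_t = 11.000000, DF = 0.642899, PV = 7.071889
  t = 6.5000: CF_t = 11.000000, DF = 0.619662, PV = 6.816278
  t = 7.0000: CF_t = 1011.000000, DF = 0.597264, PV = 603.834163
Price P = sum_t PV_t = 715.400074
Convexity numerator sum_t t*(t + 1/m) * CF_t / (1+y/m)^(m*t + 2):
  t = 0.5000: term = 4.924911
  t = 1.0000: term = 14.240706
  t = 1.5000: term = 27.451964
  t = 2.0000: term = 44.099540
  t = 2.5000: term = 63.758371
  t = 3.0000: term = 86.035392
  t = 3.5000: term = 110.567572
  t = 4.0000: term = 137.020055
  t = 4.5000: term = 165.084403
  t = 5.0000: term = 194.476941
  t = 5.5000: term = 224.937185
  t = 6.0000: term = 256.226366
  t = 6.5000: term = 288.126034
  t = 7.0000: term = 29451.049310
Convexity = (1/P) * sum = 31067.998747 / 715.400074 = 43.427447

Answer: Convexity = 43.4274


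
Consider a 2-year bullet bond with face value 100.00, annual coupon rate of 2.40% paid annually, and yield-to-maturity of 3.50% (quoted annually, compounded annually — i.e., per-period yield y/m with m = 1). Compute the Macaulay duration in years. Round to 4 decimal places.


Answer: Macaulay duration = 1.9763 years

Derivation:
Coupon per period c = face * coupon_rate / m = 2.400000
Periods per year m = 1; per-period yield y/m = 0.035000
Number of cashflows N = 2
Cashflows (t years, CF_t, discount factor 1/(1+y/m)^(m*t), PV):
  t = 1.0000: CF_t = 2.400000, DF = 0.966184, PV = 2.318841
  t = 2.0000: CF_t = 102.400000, DF = 0.933511, PV = 95.591496
Price P = sum_t PV_t = 97.910336
Macaulay numerator sum_t t * PV_t:
  t * PV_t at t = 1.0000: 2.318841
  t * PV_t at t = 2.0000: 191.182991
Macaulay duration D = (sum_t t * PV_t) / P = 193.501832 / 97.910336 = 1.976317


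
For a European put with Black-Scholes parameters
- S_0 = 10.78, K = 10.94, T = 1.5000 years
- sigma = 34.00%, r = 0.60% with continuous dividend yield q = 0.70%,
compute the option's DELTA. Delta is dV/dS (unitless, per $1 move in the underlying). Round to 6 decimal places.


d1 = 0.1692231633; d2 = -0.2471900929
phi(d1) = 0.3932708288; exp(-qT) = 0.9895549326; exp(-rT) = 0.9910403788
N(-d1) = 0.4328105554
Delta = -exp(-qT) * N(-d1) = -0.9895549326 * 0.4328105554 = -0.428290

Answer: Delta = -0.428290


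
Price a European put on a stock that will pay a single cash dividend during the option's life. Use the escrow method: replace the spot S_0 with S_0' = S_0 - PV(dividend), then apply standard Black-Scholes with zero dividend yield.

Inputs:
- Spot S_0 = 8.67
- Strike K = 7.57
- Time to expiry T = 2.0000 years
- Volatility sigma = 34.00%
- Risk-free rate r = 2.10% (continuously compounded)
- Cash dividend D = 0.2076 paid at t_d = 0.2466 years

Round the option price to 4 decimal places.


Answer: Price = 0.9650

Derivation:
PV(D) = D * exp(-r * t_d) = 0.2076 * 0.99483479 = 0.20652770
S_0' = S_0 - PV(D) = 8.6700 - 0.20652770 = 8.46347230
d1 = (ln(S_0'/K) + (r + sigma^2/2)*T) / (sigma*sqrt(T)) = 0.55979244
d2 = d1 - sigma*sqrt(T) = 0.07895983
exp(-rT) = 0.95886978
N(-d1) = 0.28781051; N(-d2) = 0.46853229
P = K * exp(-rT) * N(-d2) - S_0' * N(-d1) = 7.5700 * 0.95886978 * 0.46853229 - 8.46347230 * 0.28781051 = 0.9650


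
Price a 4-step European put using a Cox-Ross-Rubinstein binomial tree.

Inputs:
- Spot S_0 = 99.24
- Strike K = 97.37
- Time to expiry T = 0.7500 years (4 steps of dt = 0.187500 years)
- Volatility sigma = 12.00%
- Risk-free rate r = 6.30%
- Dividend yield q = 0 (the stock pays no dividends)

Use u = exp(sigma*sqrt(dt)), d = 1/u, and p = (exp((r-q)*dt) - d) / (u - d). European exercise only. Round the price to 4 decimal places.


Answer: Price = V(0,0) = 1.5562

Derivation:
dt = T/N = 0.187500
u = exp(sigma*sqrt(dt)) = 1.053335; d = 1/u = 0.949365
p = (exp((r-q)*dt) - d) / (u - d) = 0.601301
Discount per step: exp(-r*dt) = 0.988257
Stock lattice S(k, i) with i counting down-moves:
  k=0: S(0,0) = 99.2400
  k=1: S(1,0) = 104.5330; S(1,1) = 94.2150
  k=2: S(2,0) = 110.1083; S(2,1) = 99.2400; S(2,2) = 89.4445
  k=3: S(3,0) = 115.9809; S(3,1) = 104.5330; S(3,2) = 94.2150; S(3,3) = 84.9155
  k=4: S(4,0) = 122.1668; S(4,1) = 110.1083; S(4,2) = 99.2400; S(4,3) = 89.4445; S(4,4) = 80.6158
Terminal payoffs V(N, i) = max(K - S_T, 0):
  V(4,0) = 0.000000; V(4,1) = 0.000000; V(4,2) = 0.000000; V(4,3) = 7.925519; V(4,4) = 16.754168
Backward induction: V(k, i) = exp(-r*dt) * [p * V(k+1, i) + (1-p) * V(k+1, i+1)].
  V(3,0) = exp(-r*dt) * [p*0.000000 + (1-p)*0.000000] = 0.000000
  V(3,1) = exp(-r*dt) * [p*0.000000 + (1-p)*0.000000] = 0.000000
  V(3,2) = exp(-r*dt) * [p*0.000000 + (1-p)*7.925519] = 3.122790
  V(3,3) = exp(-r*dt) * [p*7.925519 + (1-p)*16.754168] = 11.311088
  V(2,0) = exp(-r*dt) * [p*0.000000 + (1-p)*0.000000] = 0.000000
  V(2,1) = exp(-r*dt) * [p*0.000000 + (1-p)*3.122790] = 1.230433
  V(2,2) = exp(-r*dt) * [p*3.122790 + (1-p)*11.311088] = 6.312449
  V(1,0) = exp(-r*dt) * [p*0.000000 + (1-p)*1.230433] = 0.484812
  V(1,1) = exp(-r*dt) * [p*1.230433 + (1-p)*6.312449] = 3.218385
  V(0,0) = exp(-r*dt) * [p*0.484812 + (1-p)*3.218385] = 1.556193


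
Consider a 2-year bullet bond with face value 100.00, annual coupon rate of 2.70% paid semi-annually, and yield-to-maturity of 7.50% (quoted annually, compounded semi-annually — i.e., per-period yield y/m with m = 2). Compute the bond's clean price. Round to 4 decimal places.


Coupon per period c = face * coupon_rate / m = 1.350000
Periods per year m = 2; per-period yield y/m = 0.037500
Number of cashflows N = 4
Cashflows (t years, CF_t, discount factor 1/(1+y/m)^(m*t), PV):
  t = 0.5000: CF_t = 1.350000, DF = 0.963855, PV = 1.301205
  t = 1.0000: CF_t = 1.350000, DF = 0.929017, PV = 1.254173
  t = 1.5000: CF_t = 1.350000, DF = 0.895438, PV = 1.208842
  t = 2.0000: CF_t = 101.350000, DF = 0.863073, PV = 87.472458
Price P = sum_t PV_t = 91.236678

Answer: Price = 91.2367


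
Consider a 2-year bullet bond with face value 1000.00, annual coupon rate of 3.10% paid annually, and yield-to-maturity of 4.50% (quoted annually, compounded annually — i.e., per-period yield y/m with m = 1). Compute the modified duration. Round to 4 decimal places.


Coupon per period c = face * coupon_rate / m = 31.000000
Periods per year m = 1; per-period yield y/m = 0.045000
Number of cashflows N = 2
Cashflows (t years, CF_t, discount factor 1/(1+y/m)^(m*t), PV):
  t = 1.0000: CF_t = 31.000000, DF = 0.956938, PV = 29.665072
  t = 2.0000: CF_t = 1031.000000, DF = 0.915730, PV = 944.117580
Price P = sum_t PV_t = 973.782651
First compute Macaulay numerator sum_t t * PV_t:
  t * PV_t at t = 1.0000: 29.665072
  t * PV_t at t = 2.0000: 1888.235159
Macaulay duration D = 1917.900231 / 973.782651 = 1.969536
Modified duration = D / (1 + y/m) = 1.969536 / (1 + 0.045000) = 1.884724

Answer: Modified duration = 1.8847


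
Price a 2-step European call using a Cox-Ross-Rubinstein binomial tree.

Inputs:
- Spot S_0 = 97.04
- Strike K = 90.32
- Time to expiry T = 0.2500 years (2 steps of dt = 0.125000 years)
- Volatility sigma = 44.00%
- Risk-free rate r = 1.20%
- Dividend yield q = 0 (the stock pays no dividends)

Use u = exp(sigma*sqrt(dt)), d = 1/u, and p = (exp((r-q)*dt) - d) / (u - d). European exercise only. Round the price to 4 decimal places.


dt = T/N = 0.125000
u = exp(sigma*sqrt(dt)) = 1.168316; d = 1/u = 0.855933
p = (exp((r-q)*dt) - d) / (u - d) = 0.465993
Discount per step: exp(-r*dt) = 0.998501
Stock lattice S(k, i) with i counting down-moves:
  k=0: S(0,0) = 97.0400
  k=1: S(1,0) = 113.3734; S(1,1) = 83.0597
  k=2: S(2,0) = 132.4560; S(2,1) = 97.0400; S(2,2) = 71.0935
Terminal payoffs V(N, i) = max(S_T - K, 0):
  V(2,0) = 42.135965; V(2,1) = 6.720000; V(2,2) = 0.000000
Backward induction: V(k, i) = exp(-r*dt) * [p * V(k+1, i) + (1-p) * V(k+1, i+1)].
  V(1,0) = exp(-r*dt) * [p*42.135965 + (1-p)*6.720000] = 23.188774
  V(1,1) = exp(-r*dt) * [p*6.720000 + (1-p)*0.000000] = 3.126778
  V(0,0) = exp(-r*dt) * [p*23.188774 + (1-p)*3.126778] = 12.456824

Answer: Price = V(0,0) = 12.4568


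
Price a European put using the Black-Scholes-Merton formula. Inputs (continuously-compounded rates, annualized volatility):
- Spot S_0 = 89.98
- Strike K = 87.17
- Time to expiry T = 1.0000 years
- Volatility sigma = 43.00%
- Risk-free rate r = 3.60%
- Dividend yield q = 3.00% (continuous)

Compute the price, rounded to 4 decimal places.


Answer: Price = 13.0284

Derivation:
d1 = (ln(S/K) + (r - q + 0.5*sigma^2) * T) / (sigma * sqrt(T)) = 0.30273765
d2 = d1 - sigma * sqrt(T) = -0.12726235
exp(-rT) = 0.96464029; exp(-qT) = 0.97044553
P = K * exp(-rT) * N(-d2) - S_0 * exp(-qT) * N(-d1)
N(-d1) = 0.38104490; N(-d2) = 0.55063362
P = 87.1700 * 0.96464029 * 0.55063362 - 89.9800 * 0.97044553 * 0.38104490 = 13.0284


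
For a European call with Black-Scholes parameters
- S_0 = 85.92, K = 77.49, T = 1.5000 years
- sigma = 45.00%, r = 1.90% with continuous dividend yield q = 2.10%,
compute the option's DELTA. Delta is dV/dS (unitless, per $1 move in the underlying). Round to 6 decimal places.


d1 = 0.4574970689; d2 = -0.0936381232
phi(d1) = 0.3593026113; exp(-qT) = 0.9689909565; exp(-rT) = 0.9719022941
N(d1) = 0.6763430957
Delta = exp(-qT) * N(d1) = 0.9689909565 * 0.6763430957 = 0.655370

Answer: Delta = 0.655370


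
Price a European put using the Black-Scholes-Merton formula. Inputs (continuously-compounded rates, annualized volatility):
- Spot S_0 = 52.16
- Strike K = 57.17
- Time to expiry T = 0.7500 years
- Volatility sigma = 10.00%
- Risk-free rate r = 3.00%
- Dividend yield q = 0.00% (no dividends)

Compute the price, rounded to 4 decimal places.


Answer: Price = 4.3006

Derivation:
d1 = (ln(S/K) + (r - q + 0.5*sigma^2) * T) / (sigma * sqrt(T)) = -0.75590586
d2 = d1 - sigma * sqrt(T) = -0.84250840
exp(-rT) = 0.97775124; exp(-qT) = 1.00000000
P = K * exp(-rT) * N(-d2) - S_0 * exp(-qT) * N(-d1)
N(-d1) = 0.77514718; N(-d2) = 0.80024828
P = 57.1700 * 0.97775124 * 0.80024828 - 52.1600 * 1.00000000 * 0.77514718 = 4.3006


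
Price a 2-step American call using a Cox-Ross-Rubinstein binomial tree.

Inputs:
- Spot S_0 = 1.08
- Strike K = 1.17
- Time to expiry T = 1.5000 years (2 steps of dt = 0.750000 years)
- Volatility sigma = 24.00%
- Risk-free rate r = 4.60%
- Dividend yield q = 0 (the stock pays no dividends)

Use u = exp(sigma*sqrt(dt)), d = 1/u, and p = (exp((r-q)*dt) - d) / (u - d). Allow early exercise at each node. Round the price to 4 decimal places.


Answer: Price = V(0,0) = 0.1233

Derivation:
dt = T/N = 0.750000
u = exp(sigma*sqrt(dt)) = 1.231024; d = 1/u = 0.812332
p = (exp((r-q)*dt) - d) / (u - d) = 0.532062
Discount per step: exp(-r*dt) = 0.966088
Stock lattice S(k, i) with i counting down-moves:
  k=0: S(0,0) = 1.0800
  k=1: S(1,0) = 1.3295; S(1,1) = 0.8773
  k=2: S(2,0) = 1.6367; S(2,1) = 1.0800; S(2,2) = 0.7127
Terminal payoffs V(N, i) = max(S_T - K, 0):
  V(2,0) = 0.466653; V(2,1) = 0.000000; V(2,2) = 0.000000
Backward induction: V(k, i) = exp(-r*dt) * [p * V(k+1, i) + (1-p) * V(k+1, i+1)]; then take max(V_cont, immediate exercise) for American.
  V(1,0) = exp(-r*dt) * [p*0.466653 + (1-p)*0.000000] = 0.239868; exercise = 0.159506; V(1,0) = max -> 0.239868
  V(1,1) = exp(-r*dt) * [p*0.000000 + (1-p)*0.000000] = 0.000000; exercise = 0.000000; V(1,1) = max -> 0.000000
  V(0,0) = exp(-r*dt) * [p*0.239868 + (1-p)*0.000000] = 0.123297; exercise = 0.000000; V(0,0) = max -> 0.123297


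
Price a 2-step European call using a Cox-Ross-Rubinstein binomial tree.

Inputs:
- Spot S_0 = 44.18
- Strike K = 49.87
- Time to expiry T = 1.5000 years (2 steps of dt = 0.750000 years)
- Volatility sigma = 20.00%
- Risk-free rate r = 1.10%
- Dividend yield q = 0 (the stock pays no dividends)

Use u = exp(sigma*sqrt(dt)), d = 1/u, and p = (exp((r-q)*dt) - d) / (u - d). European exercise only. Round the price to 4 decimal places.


dt = T/N = 0.750000
u = exp(sigma*sqrt(dt)) = 1.189110; d = 1/u = 0.840965
p = (exp((r-q)*dt) - d) / (u - d) = 0.480602
Discount per step: exp(-r*dt) = 0.991784
Stock lattice S(k, i) with i counting down-moves:
  k=0: S(0,0) = 44.1800
  k=1: S(1,0) = 52.5349; S(1,1) = 37.1538
  k=2: S(2,0) = 62.4697; S(2,1) = 44.1800; S(2,2) = 31.2451
Terminal payoffs V(N, i) = max(S_T - K, 0):
  V(2,0) = 12.599745; V(2,1) = 0.000000; V(2,2) = 0.000000
Backward induction: V(k, i) = exp(-r*dt) * [p * V(k+1, i) + (1-p) * V(k+1, i+1)].
  V(1,0) = exp(-r*dt) * [p*12.599745 + (1-p)*0.000000] = 6.005707
  V(1,1) = exp(-r*dt) * [p*0.000000 + (1-p)*0.000000] = 0.000000
  V(0,0) = exp(-r*dt) * [p*6.005707 + (1-p)*0.000000] = 2.862639

Answer: Price = V(0,0) = 2.8626
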